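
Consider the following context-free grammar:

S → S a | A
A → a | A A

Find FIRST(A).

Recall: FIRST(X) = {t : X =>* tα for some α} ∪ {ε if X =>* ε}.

We compute FIRST(A) using the standard algorithm.
FIRST(A) = {a}
FIRST(S) = {a}
Therefore, FIRST(A) = {a}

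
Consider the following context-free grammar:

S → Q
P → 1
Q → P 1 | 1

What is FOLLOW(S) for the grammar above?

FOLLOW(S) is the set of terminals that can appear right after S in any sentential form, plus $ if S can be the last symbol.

We compute FOLLOW(S) using the standard algorithm.
FOLLOW(S) starts with {$}.
FIRST(P) = {1}
FIRST(Q) = {1}
FIRST(S) = {1}
FOLLOW(P) = {1}
FOLLOW(Q) = {$}
FOLLOW(S) = {$}
Therefore, FOLLOW(S) = {$}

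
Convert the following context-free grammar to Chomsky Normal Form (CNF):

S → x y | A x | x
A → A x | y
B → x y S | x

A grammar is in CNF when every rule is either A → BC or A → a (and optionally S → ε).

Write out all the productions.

TX → x; TY → y; S → x; A → y; B → x; S → TX TY; S → A TX; A → A TX; B → TX X0; X0 → TY S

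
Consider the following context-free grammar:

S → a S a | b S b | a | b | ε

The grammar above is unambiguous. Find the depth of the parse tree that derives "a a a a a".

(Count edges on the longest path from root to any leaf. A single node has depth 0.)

3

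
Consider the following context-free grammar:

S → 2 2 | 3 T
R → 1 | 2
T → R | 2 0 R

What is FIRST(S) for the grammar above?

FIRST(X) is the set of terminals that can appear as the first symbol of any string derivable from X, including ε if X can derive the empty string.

We compute FIRST(S) using the standard algorithm.
FIRST(R) = {1, 2}
FIRST(S) = {2, 3}
FIRST(T) = {1, 2}
Therefore, FIRST(S) = {2, 3}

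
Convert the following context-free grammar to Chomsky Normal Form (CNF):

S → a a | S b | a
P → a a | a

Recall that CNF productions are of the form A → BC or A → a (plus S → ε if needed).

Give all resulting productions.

TA → a; TB → b; S → a; P → a; S → TA TA; S → S TB; P → TA TA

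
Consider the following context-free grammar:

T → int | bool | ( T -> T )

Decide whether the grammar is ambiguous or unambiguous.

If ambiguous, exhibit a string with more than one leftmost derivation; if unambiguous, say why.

Unambiguous - every string in the language has a unique leftmost derivation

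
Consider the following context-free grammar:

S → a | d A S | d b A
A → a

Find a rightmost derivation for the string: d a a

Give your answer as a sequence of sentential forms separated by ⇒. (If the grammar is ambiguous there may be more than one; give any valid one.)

S ⇒ d A S ⇒ d A a ⇒ d a a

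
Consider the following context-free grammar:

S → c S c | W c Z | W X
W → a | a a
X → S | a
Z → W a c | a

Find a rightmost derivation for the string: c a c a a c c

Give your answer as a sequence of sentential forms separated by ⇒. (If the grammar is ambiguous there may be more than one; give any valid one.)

S ⇒ c S c ⇒ c W c Z c ⇒ c W c W a c c ⇒ c W c a a c c ⇒ c a c a a c c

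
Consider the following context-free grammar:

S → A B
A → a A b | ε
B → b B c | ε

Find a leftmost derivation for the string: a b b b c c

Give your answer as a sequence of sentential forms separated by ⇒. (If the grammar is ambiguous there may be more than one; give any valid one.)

S ⇒ A B ⇒ a A b B ⇒ a b B ⇒ a b b B c ⇒ a b b b B c c ⇒ a b b b c c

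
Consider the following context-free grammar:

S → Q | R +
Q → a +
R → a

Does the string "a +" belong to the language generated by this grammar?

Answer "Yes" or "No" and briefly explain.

Yes - a valid derivation exists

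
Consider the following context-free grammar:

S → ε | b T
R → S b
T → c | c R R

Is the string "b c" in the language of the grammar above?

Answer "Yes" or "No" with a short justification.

Yes - a valid derivation exists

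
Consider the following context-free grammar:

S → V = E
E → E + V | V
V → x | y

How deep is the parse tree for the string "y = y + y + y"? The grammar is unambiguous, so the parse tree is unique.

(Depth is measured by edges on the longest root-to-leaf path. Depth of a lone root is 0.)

5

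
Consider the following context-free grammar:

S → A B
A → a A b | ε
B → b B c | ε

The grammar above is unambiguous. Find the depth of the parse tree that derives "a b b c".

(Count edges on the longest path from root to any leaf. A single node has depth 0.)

3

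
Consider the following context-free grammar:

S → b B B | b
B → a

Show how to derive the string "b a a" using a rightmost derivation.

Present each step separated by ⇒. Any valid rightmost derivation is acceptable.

S ⇒ b B B ⇒ b B a ⇒ b a a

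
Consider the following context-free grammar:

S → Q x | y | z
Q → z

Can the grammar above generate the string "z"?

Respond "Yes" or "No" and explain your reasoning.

Yes - a valid derivation exists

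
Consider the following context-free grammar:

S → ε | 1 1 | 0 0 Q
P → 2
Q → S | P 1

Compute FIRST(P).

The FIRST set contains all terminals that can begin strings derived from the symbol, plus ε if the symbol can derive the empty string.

We compute FIRST(P) using the standard algorithm.
FIRST(P) = {2}
FIRST(Q) = {0, 1, 2, ε}
FIRST(S) = {0, 1, ε}
Therefore, FIRST(P) = {2}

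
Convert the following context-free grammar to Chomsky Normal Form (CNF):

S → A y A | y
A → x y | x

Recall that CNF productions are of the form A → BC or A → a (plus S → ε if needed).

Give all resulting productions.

TY → y; S → y; TX → x; A → x; S → A X0; X0 → TY A; A → TX TY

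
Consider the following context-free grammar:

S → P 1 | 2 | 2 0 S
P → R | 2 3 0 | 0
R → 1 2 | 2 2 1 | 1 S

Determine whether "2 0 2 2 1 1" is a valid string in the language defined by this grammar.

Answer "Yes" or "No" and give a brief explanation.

Yes - a valid derivation exists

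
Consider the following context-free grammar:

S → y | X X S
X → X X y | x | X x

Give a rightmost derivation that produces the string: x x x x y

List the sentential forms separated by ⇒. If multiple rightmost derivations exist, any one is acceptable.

S ⇒ X X S ⇒ X X y ⇒ X x y ⇒ X x x y ⇒ X x x x y ⇒ x x x x y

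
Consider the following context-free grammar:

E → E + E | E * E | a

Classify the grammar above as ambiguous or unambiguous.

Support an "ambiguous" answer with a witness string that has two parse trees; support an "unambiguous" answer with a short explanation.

Ambiguous - the string 'a * a * a + a' has two distinct parse trees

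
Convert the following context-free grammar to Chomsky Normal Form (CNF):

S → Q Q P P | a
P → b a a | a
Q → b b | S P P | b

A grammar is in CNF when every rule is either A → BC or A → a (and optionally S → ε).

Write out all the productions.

S → a; TB → b; TA → a; P → a; Q → b; S → Q X0; X0 → Q X1; X1 → P P; P → TB X2; X2 → TA TA; Q → TB TB; Q → S X3; X3 → P P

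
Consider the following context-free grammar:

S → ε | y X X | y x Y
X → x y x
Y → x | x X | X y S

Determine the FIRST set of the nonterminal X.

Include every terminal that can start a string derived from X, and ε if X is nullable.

We compute FIRST(X) using the standard algorithm.
FIRST(S) = {y, ε}
FIRST(X) = {x}
FIRST(Y) = {x}
Therefore, FIRST(X) = {x}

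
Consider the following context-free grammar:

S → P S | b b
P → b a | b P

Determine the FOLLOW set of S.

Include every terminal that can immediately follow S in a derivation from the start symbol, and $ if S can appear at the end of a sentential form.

We compute FOLLOW(S) using the standard algorithm.
FOLLOW(S) starts with {$}.
FIRST(P) = {b}
FIRST(S) = {b}
FOLLOW(P) = {b}
FOLLOW(S) = {$}
Therefore, FOLLOW(S) = {$}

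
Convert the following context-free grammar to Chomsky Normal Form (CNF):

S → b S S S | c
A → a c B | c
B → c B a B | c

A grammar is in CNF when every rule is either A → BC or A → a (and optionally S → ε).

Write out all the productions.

TB → b; S → c; TA → a; TC → c; A → c; B → c; S → TB X0; X0 → S X1; X1 → S S; A → TA X2; X2 → TC B; B → TC X3; X3 → B X4; X4 → TA B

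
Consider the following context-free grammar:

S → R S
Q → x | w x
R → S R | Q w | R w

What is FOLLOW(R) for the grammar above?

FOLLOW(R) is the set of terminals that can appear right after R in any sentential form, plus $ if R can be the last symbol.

We compute FOLLOW(R) using the standard algorithm.
FOLLOW(S) starts with {$}.
FIRST(Q) = {w, x}
FIRST(R) = {w, x}
FIRST(S) = {w, x}
FOLLOW(Q) = {w}
FOLLOW(R) = {w, x}
FOLLOW(S) = {$, w, x}
Therefore, FOLLOW(R) = {w, x}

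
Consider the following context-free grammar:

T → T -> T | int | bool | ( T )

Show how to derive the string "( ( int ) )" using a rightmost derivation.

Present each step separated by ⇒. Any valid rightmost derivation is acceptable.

T ⇒ ( T ) ⇒ ( ( T ) ) ⇒ ( ( int ) )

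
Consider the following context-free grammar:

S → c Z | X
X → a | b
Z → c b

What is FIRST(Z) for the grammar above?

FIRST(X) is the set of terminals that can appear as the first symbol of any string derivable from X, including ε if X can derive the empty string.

We compute FIRST(Z) using the standard algorithm.
FIRST(S) = {a, b, c}
FIRST(X) = {a, b}
FIRST(Z) = {c}
Therefore, FIRST(Z) = {c}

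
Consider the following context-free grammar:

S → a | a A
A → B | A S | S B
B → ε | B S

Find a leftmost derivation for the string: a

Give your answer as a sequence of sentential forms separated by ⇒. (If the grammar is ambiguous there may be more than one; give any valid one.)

S ⇒ a A ⇒ a B ⇒ a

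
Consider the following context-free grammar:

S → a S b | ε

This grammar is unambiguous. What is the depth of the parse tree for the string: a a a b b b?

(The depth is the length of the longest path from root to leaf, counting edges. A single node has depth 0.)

4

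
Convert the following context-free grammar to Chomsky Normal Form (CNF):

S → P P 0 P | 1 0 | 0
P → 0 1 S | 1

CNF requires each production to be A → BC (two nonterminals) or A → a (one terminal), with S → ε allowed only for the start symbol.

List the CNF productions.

T0 → 0; T1 → 1; S → 0; P → 1; S → P X0; X0 → P X1; X1 → T0 P; S → T1 T0; P → T0 X2; X2 → T1 S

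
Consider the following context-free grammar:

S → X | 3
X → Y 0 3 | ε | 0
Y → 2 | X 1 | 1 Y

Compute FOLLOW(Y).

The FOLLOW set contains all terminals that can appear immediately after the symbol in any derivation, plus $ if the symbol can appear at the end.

We compute FOLLOW(Y) using the standard algorithm.
FOLLOW(S) starts with {$}.
FIRST(S) = {0, 1, 2, 3, ε}
FIRST(X) = {0, 1, 2, ε}
FIRST(Y) = {0, 1, 2}
FOLLOW(S) = {$}
FOLLOW(X) = {$, 1}
FOLLOW(Y) = {0}
Therefore, FOLLOW(Y) = {0}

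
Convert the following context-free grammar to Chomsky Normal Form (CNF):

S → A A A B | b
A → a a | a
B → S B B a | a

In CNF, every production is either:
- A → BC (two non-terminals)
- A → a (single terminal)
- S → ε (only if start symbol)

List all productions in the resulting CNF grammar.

S → b; TA → a; A → a; B → a; S → A X0; X0 → A X1; X1 → A B; A → TA TA; B → S X2; X2 → B X3; X3 → B TA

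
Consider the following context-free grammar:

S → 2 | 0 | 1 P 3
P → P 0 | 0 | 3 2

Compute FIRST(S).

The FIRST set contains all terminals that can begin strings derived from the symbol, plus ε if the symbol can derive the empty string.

We compute FIRST(S) using the standard algorithm.
FIRST(P) = {0, 3}
FIRST(S) = {0, 1, 2}
Therefore, FIRST(S) = {0, 1, 2}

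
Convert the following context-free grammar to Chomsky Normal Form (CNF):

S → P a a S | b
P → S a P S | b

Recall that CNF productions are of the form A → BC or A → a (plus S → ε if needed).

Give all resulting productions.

TA → a; S → b; P → b; S → P X0; X0 → TA X1; X1 → TA S; P → S X2; X2 → TA X3; X3 → P S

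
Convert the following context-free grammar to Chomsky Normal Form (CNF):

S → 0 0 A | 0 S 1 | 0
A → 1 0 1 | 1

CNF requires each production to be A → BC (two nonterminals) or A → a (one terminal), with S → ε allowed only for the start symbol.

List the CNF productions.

T0 → 0; T1 → 1; S → 0; A → 1; S → T0 X0; X0 → T0 A; S → T0 X1; X1 → S T1; A → T1 X2; X2 → T0 T1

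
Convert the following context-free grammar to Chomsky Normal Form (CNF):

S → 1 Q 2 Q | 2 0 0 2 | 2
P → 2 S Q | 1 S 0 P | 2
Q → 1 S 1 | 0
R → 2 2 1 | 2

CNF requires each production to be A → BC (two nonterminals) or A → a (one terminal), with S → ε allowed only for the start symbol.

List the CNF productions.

T1 → 1; T2 → 2; T0 → 0; S → 2; P → 2; Q → 0; R → 2; S → T1 X0; X0 → Q X1; X1 → T2 Q; S → T2 X2; X2 → T0 X3; X3 → T0 T2; P → T2 X4; X4 → S Q; P → T1 X5; X5 → S X6; X6 → T0 P; Q → T1 X7; X7 → S T1; R → T2 X8; X8 → T2 T1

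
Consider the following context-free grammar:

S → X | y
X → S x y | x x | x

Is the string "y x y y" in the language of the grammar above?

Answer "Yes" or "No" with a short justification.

No - no valid derivation exists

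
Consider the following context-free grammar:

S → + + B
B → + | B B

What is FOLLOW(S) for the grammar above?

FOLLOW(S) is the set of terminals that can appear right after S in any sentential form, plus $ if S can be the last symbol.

We compute FOLLOW(S) using the standard algorithm.
FOLLOW(S) starts with {$}.
FIRST(B) = {+}
FIRST(S) = {+}
FOLLOW(B) = {$, +}
FOLLOW(S) = {$}
Therefore, FOLLOW(S) = {$}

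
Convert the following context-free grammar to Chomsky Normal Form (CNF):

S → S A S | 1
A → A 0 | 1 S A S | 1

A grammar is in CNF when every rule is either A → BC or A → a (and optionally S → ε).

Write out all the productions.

S → 1; T0 → 0; T1 → 1; A → 1; S → S X0; X0 → A S; A → A T0; A → T1 X1; X1 → S X2; X2 → A S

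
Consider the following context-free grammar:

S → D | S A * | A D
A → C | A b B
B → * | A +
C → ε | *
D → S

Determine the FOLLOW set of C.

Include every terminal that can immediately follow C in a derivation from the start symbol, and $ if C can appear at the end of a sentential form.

We compute FOLLOW(C) using the standard algorithm.
FOLLOW(S) starts with {$}.
FIRST(A) = {*, b, ε}
FIRST(B) = {*, +, b}
FIRST(C) = {*, ε}
FIRST(D) = {*, b}
FIRST(S) = {*, b}
FOLLOW(A) = {*, +, b}
FOLLOW(B) = {*, +, b}
FOLLOW(C) = {*, +, b}
FOLLOW(D) = {$, *, b}
FOLLOW(S) = {$, *, b}
Therefore, FOLLOW(C) = {*, +, b}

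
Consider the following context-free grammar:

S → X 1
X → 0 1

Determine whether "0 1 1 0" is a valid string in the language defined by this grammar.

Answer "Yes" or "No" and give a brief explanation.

No - no valid derivation exists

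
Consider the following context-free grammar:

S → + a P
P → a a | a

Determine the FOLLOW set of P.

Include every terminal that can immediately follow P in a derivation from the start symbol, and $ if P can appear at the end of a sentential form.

We compute FOLLOW(P) using the standard algorithm.
FOLLOW(S) starts with {$}.
FIRST(P) = {a}
FIRST(S) = {+}
FOLLOW(P) = {$}
FOLLOW(S) = {$}
Therefore, FOLLOW(P) = {$}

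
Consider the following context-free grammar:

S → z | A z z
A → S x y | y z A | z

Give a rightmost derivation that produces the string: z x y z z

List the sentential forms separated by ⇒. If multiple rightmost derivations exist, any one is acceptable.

S ⇒ A z z ⇒ S x y z z ⇒ z x y z z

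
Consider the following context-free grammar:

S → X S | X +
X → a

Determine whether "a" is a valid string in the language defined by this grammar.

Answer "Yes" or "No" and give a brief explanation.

No - no valid derivation exists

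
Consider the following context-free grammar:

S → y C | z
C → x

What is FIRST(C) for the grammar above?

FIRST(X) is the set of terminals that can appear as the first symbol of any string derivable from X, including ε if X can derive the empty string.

We compute FIRST(C) using the standard algorithm.
FIRST(C) = {x}
FIRST(S) = {y, z}
Therefore, FIRST(C) = {x}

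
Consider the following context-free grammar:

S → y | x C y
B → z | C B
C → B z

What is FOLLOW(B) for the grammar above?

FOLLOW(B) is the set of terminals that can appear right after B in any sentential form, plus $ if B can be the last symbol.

We compute FOLLOW(B) using the standard algorithm.
FOLLOW(S) starts with {$}.
FIRST(B) = {z}
FIRST(C) = {z}
FIRST(S) = {x, y}
FOLLOW(B) = {z}
FOLLOW(C) = {y, z}
FOLLOW(S) = {$}
Therefore, FOLLOW(B) = {z}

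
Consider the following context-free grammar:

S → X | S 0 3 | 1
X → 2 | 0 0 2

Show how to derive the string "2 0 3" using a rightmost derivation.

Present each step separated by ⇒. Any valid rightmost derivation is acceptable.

S ⇒ S 0 3 ⇒ X 0 3 ⇒ 2 0 3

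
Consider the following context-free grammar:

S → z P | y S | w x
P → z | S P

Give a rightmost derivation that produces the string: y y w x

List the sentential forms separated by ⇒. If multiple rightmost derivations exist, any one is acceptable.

S ⇒ y S ⇒ y y S ⇒ y y w x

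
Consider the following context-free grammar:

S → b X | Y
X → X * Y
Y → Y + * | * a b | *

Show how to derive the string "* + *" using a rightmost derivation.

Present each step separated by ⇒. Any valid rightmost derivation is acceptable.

S ⇒ Y ⇒ Y + * ⇒ * + *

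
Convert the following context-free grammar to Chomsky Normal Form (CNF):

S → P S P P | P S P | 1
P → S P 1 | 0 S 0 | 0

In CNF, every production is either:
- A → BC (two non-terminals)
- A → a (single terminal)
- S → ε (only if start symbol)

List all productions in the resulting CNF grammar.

S → 1; T1 → 1; T0 → 0; P → 0; S → P X0; X0 → S X1; X1 → P P; S → P X2; X2 → S P; P → S X3; X3 → P T1; P → T0 X4; X4 → S T0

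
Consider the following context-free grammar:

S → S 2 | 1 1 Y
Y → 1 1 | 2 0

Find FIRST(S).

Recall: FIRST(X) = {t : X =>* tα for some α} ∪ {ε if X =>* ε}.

We compute FIRST(S) using the standard algorithm.
FIRST(S) = {1}
FIRST(Y) = {1, 2}
Therefore, FIRST(S) = {1}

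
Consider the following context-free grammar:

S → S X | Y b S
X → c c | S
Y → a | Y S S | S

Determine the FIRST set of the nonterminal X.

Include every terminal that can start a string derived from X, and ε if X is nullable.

We compute FIRST(X) using the standard algorithm.
FIRST(S) = {a}
FIRST(X) = {a, c}
FIRST(Y) = {a}
Therefore, FIRST(X) = {a, c}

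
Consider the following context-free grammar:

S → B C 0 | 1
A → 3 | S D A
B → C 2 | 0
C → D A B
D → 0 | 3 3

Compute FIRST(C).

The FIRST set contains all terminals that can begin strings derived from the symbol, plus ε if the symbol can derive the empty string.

We compute FIRST(C) using the standard algorithm.
FIRST(A) = {0, 1, 3}
FIRST(B) = {0, 3}
FIRST(C) = {0, 3}
FIRST(D) = {0, 3}
FIRST(S) = {0, 1, 3}
Therefore, FIRST(C) = {0, 3}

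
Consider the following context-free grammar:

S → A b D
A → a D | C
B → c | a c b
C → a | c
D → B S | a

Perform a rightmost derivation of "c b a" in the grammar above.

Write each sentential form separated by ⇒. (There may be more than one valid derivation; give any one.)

S ⇒ A b D ⇒ A b a ⇒ C b a ⇒ c b a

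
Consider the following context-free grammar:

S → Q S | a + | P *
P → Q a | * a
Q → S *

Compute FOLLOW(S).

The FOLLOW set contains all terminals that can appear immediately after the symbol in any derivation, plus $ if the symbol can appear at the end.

We compute FOLLOW(S) using the standard algorithm.
FOLLOW(S) starts with {$}.
FIRST(P) = {*, a}
FIRST(Q) = {*, a}
FIRST(S) = {*, a}
FOLLOW(P) = {*}
FOLLOW(Q) = {*, a}
FOLLOW(S) = {$, *}
Therefore, FOLLOW(S) = {$, *}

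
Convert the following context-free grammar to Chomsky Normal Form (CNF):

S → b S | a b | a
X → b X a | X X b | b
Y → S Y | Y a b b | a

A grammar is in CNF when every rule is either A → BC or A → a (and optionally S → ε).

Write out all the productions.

TB → b; TA → a; S → a; X → b; Y → a; S → TB S; S → TA TB; X → TB X0; X0 → X TA; X → X X1; X1 → X TB; Y → S Y; Y → Y X2; X2 → TA X3; X3 → TB TB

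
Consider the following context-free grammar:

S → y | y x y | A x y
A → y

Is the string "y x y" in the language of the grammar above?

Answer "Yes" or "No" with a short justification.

Yes - a valid derivation exists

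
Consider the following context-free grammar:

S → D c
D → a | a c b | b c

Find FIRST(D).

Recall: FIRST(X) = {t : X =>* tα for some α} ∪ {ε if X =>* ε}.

We compute FIRST(D) using the standard algorithm.
FIRST(D) = {a, b}
FIRST(S) = {a, b}
Therefore, FIRST(D) = {a, b}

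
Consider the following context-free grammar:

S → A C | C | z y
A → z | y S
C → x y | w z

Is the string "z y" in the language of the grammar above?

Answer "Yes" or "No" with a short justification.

Yes - a valid derivation exists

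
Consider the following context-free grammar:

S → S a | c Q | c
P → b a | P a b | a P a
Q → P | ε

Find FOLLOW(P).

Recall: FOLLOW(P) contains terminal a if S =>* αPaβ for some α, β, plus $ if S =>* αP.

We compute FOLLOW(P) using the standard algorithm.
FOLLOW(S) starts with {$}.
FIRST(P) = {a, b}
FIRST(Q) = {a, b, ε}
FIRST(S) = {c}
FOLLOW(P) = {$, a}
FOLLOW(Q) = {$, a}
FOLLOW(S) = {$, a}
Therefore, FOLLOW(P) = {$, a}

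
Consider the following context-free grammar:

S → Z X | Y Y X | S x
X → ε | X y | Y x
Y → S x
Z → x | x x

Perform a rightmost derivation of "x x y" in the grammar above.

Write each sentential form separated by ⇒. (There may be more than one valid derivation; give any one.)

S ⇒ Z X ⇒ Z X y ⇒ Z y ⇒ x x y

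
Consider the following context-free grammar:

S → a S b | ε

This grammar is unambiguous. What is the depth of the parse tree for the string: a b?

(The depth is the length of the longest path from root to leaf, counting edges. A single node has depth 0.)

2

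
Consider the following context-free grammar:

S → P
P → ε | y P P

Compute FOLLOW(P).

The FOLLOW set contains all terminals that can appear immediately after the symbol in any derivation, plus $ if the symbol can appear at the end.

We compute FOLLOW(P) using the standard algorithm.
FOLLOW(S) starts with {$}.
FIRST(P) = {y, ε}
FIRST(S) = {y, ε}
FOLLOW(P) = {$, y}
FOLLOW(S) = {$}
Therefore, FOLLOW(P) = {$, y}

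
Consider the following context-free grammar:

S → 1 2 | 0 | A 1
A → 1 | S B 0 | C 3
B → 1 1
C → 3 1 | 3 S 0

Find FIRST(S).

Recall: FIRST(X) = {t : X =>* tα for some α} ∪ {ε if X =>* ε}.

We compute FIRST(S) using the standard algorithm.
FIRST(A) = {0, 1, 3}
FIRST(B) = {1}
FIRST(C) = {3}
FIRST(S) = {0, 1, 3}
Therefore, FIRST(S) = {0, 1, 3}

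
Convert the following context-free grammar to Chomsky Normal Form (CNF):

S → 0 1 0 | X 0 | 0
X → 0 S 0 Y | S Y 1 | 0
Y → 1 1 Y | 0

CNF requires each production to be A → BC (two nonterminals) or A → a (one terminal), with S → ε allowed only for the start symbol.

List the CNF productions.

T0 → 0; T1 → 1; S → 0; X → 0; Y → 0; S → T0 X0; X0 → T1 T0; S → X T0; X → T0 X1; X1 → S X2; X2 → T0 Y; X → S X3; X3 → Y T1; Y → T1 X4; X4 → T1 Y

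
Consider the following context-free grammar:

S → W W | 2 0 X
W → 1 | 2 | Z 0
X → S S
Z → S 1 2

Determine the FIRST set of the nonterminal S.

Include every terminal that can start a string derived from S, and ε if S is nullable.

We compute FIRST(S) using the standard algorithm.
FIRST(S) = {1, 2}
FIRST(W) = {1, 2}
FIRST(X) = {1, 2}
FIRST(Z) = {1, 2}
Therefore, FIRST(S) = {1, 2}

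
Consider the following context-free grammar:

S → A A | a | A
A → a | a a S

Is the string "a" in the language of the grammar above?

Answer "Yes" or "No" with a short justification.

Yes - a valid derivation exists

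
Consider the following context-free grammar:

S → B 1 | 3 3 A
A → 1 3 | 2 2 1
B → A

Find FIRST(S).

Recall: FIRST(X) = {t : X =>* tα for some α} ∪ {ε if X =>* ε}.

We compute FIRST(S) using the standard algorithm.
FIRST(A) = {1, 2}
FIRST(B) = {1, 2}
FIRST(S) = {1, 2, 3}
Therefore, FIRST(S) = {1, 2, 3}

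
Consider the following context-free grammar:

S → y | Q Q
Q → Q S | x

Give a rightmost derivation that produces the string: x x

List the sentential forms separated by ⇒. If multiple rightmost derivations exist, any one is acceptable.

S ⇒ Q Q ⇒ Q x ⇒ x x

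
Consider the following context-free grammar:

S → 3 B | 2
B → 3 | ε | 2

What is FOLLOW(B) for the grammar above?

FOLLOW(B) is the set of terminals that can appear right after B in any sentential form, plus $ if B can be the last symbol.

We compute FOLLOW(B) using the standard algorithm.
FOLLOW(S) starts with {$}.
FIRST(B) = {2, 3, ε}
FIRST(S) = {2, 3}
FOLLOW(B) = {$}
FOLLOW(S) = {$}
Therefore, FOLLOW(B) = {$}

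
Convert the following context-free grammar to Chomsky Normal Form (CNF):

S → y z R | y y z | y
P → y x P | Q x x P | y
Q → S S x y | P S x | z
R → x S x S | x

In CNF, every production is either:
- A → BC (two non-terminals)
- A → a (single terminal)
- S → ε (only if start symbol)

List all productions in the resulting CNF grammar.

TY → y; TZ → z; S → y; TX → x; P → y; Q → z; R → x; S → TY X0; X0 → TZ R; S → TY X1; X1 → TY TZ; P → TY X2; X2 → TX P; P → Q X3; X3 → TX X4; X4 → TX P; Q → S X5; X5 → S X6; X6 → TX TY; Q → P X7; X7 → S TX; R → TX X8; X8 → S X9; X9 → TX S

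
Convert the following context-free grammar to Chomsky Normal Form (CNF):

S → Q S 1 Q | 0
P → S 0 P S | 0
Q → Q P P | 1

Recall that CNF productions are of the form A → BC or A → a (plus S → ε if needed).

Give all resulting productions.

T1 → 1; S → 0; T0 → 0; P → 0; Q → 1; S → Q X0; X0 → S X1; X1 → T1 Q; P → S X2; X2 → T0 X3; X3 → P S; Q → Q X4; X4 → P P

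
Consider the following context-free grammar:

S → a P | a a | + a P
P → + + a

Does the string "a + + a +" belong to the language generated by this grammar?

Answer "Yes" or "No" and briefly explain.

No - no valid derivation exists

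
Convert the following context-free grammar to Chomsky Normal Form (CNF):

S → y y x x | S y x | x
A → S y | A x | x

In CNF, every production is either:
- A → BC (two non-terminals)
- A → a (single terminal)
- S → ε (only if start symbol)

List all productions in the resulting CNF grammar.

TY → y; TX → x; S → x; A → x; S → TY X0; X0 → TY X1; X1 → TX TX; S → S X2; X2 → TY TX; A → S TY; A → A TX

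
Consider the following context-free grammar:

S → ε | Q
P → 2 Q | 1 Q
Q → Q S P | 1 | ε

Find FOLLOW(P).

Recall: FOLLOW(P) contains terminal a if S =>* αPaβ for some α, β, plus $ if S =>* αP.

We compute FOLLOW(P) using the standard algorithm.
FOLLOW(S) starts with {$}.
FIRST(P) = {1, 2}
FIRST(Q) = {1, 2, ε}
FIRST(S) = {1, 2, ε}
FOLLOW(P) = {$, 1, 2}
FOLLOW(Q) = {$, 1, 2}
FOLLOW(S) = {$, 1, 2}
Therefore, FOLLOW(P) = {$, 1, 2}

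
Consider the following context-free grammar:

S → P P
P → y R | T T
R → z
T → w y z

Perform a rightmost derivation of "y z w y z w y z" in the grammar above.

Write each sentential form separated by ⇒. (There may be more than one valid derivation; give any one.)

S ⇒ P P ⇒ P T T ⇒ P T w y z ⇒ P w y z w y z ⇒ y R w y z w y z ⇒ y z w y z w y z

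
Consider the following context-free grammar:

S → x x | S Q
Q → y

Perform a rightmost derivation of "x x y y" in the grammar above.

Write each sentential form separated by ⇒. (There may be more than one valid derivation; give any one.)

S ⇒ S Q ⇒ S y ⇒ S Q y ⇒ S y y ⇒ x x y y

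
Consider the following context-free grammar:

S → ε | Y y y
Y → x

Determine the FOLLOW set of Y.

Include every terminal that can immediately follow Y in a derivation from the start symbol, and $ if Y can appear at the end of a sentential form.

We compute FOLLOW(Y) using the standard algorithm.
FOLLOW(S) starts with {$}.
FIRST(S) = {x, ε}
FIRST(Y) = {x}
FOLLOW(S) = {$}
FOLLOW(Y) = {y}
Therefore, FOLLOW(Y) = {y}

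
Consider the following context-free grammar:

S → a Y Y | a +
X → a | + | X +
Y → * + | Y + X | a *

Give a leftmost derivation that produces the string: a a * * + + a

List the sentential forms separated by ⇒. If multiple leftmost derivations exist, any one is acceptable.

S ⇒ a Y Y ⇒ a a * Y ⇒ a a * Y + X ⇒ a a * * + + X ⇒ a a * * + + a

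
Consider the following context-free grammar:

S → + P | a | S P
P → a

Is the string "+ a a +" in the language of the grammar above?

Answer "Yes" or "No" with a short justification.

No - no valid derivation exists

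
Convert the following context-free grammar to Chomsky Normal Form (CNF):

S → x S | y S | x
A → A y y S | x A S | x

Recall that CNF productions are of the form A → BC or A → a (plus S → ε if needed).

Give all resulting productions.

TX → x; TY → y; S → x; A → x; S → TX S; S → TY S; A → A X0; X0 → TY X1; X1 → TY S; A → TX X2; X2 → A S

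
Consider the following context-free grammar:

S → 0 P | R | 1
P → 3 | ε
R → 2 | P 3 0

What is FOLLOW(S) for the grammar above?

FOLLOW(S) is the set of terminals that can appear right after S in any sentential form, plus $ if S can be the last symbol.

We compute FOLLOW(S) using the standard algorithm.
FOLLOW(S) starts with {$}.
FIRST(P) = {3, ε}
FIRST(R) = {2, 3}
FIRST(S) = {0, 1, 2, 3}
FOLLOW(P) = {$, 3}
FOLLOW(R) = {$}
FOLLOW(S) = {$}
Therefore, FOLLOW(S) = {$}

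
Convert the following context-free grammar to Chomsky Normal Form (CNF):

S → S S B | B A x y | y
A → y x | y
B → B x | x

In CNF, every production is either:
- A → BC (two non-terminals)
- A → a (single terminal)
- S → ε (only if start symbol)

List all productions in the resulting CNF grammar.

TX → x; TY → y; S → y; A → y; B → x; S → S X0; X0 → S B; S → B X1; X1 → A X2; X2 → TX TY; A → TY TX; B → B TX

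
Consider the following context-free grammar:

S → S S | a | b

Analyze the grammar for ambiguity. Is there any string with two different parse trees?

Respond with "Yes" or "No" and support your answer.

Yes - the string 'a a a b b a' has two distinct parse trees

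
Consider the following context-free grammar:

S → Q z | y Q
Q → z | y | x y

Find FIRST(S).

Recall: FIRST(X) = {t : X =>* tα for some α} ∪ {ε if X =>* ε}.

We compute FIRST(S) using the standard algorithm.
FIRST(Q) = {x, y, z}
FIRST(S) = {x, y, z}
Therefore, FIRST(S) = {x, y, z}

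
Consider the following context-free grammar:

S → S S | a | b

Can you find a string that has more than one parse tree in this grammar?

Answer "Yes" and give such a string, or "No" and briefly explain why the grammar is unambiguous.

Yes - the string 'a a a a b' has two distinct parse trees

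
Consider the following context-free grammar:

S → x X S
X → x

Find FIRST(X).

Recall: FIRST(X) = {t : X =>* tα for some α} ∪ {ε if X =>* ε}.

We compute FIRST(X) using the standard algorithm.
FIRST(S) = {x}
FIRST(X) = {x}
Therefore, FIRST(X) = {x}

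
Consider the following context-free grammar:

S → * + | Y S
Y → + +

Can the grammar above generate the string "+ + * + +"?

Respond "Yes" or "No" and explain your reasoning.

No - no valid derivation exists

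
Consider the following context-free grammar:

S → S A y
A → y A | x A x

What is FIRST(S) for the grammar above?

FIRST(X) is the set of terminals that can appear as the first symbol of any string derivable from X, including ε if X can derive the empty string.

We compute FIRST(S) using the standard algorithm.
FIRST(A) = {x, y}
FIRST(S) = {}
Therefore, FIRST(S) = {}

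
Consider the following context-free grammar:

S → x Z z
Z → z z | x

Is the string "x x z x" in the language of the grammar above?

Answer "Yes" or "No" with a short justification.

No - no valid derivation exists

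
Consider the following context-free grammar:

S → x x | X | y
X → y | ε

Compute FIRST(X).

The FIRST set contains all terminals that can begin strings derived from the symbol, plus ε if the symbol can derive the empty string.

We compute FIRST(X) using the standard algorithm.
FIRST(S) = {x, y, ε}
FIRST(X) = {y, ε}
Therefore, FIRST(X) = {y, ε}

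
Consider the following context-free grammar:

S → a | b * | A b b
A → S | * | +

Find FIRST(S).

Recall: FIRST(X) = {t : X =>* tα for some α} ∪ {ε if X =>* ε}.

We compute FIRST(S) using the standard algorithm.
FIRST(A) = {*, +, a, b}
FIRST(S) = {*, +, a, b}
Therefore, FIRST(S) = {*, +, a, b}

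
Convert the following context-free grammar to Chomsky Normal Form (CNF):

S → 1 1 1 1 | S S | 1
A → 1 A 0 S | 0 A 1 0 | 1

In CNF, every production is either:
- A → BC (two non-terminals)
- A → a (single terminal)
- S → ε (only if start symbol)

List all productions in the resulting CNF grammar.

T1 → 1; S → 1; T0 → 0; A → 1; S → T1 X0; X0 → T1 X1; X1 → T1 T1; S → S S; A → T1 X2; X2 → A X3; X3 → T0 S; A → T0 X4; X4 → A X5; X5 → T1 T0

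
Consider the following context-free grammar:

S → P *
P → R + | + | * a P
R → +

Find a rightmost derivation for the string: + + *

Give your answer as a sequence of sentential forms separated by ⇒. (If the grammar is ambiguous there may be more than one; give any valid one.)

S ⇒ P * ⇒ R + * ⇒ + + *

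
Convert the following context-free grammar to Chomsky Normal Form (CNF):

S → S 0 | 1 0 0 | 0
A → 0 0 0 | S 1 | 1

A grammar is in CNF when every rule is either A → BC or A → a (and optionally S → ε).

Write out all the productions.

T0 → 0; T1 → 1; S → 0; A → 1; S → S T0; S → T1 X0; X0 → T0 T0; A → T0 X1; X1 → T0 T0; A → S T1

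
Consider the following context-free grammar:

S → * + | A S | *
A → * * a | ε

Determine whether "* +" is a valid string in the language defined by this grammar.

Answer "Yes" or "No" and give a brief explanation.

Yes - a valid derivation exists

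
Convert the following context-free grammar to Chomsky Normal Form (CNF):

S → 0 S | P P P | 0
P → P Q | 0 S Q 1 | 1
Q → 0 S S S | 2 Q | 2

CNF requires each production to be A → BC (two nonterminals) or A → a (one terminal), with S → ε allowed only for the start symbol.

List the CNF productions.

T0 → 0; S → 0; T1 → 1; P → 1; T2 → 2; Q → 2; S → T0 S; S → P X0; X0 → P P; P → P Q; P → T0 X1; X1 → S X2; X2 → Q T1; Q → T0 X3; X3 → S X4; X4 → S S; Q → T2 Q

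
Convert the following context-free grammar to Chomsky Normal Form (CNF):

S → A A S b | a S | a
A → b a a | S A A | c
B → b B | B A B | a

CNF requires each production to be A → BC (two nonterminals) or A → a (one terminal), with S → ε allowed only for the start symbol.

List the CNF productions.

TB → b; TA → a; S → a; A → c; B → a; S → A X0; X0 → A X1; X1 → S TB; S → TA S; A → TB X2; X2 → TA TA; A → S X3; X3 → A A; B → TB B; B → B X4; X4 → A B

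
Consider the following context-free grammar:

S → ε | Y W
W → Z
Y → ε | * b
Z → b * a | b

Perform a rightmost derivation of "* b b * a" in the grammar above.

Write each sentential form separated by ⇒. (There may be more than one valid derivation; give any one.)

S ⇒ Y W ⇒ Y Z ⇒ Y b * a ⇒ * b b * a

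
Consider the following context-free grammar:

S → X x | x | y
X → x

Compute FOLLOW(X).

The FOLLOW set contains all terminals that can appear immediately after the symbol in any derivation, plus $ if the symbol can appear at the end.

We compute FOLLOW(X) using the standard algorithm.
FOLLOW(S) starts with {$}.
FIRST(S) = {x, y}
FIRST(X) = {x}
FOLLOW(S) = {$}
FOLLOW(X) = {x}
Therefore, FOLLOW(X) = {x}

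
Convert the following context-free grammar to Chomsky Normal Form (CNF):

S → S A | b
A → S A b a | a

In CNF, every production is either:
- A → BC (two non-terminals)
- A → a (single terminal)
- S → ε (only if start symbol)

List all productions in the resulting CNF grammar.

S → b; TB → b; TA → a; A → a; S → S A; A → S X0; X0 → A X1; X1 → TB TA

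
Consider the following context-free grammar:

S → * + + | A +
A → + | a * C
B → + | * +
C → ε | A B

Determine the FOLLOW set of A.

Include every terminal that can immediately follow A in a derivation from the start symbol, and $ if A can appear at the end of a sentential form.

We compute FOLLOW(A) using the standard algorithm.
FOLLOW(S) starts with {$}.
FIRST(A) = {+, a}
FIRST(B) = {*, +}
FIRST(C) = {+, a, ε}
FIRST(S) = {*, +, a}
FOLLOW(A) = {*, +}
FOLLOW(B) = {*, +}
FOLLOW(C) = {*, +}
FOLLOW(S) = {$}
Therefore, FOLLOW(A) = {*, +}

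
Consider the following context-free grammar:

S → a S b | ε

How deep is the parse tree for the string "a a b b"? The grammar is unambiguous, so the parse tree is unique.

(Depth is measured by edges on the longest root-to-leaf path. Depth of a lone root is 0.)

3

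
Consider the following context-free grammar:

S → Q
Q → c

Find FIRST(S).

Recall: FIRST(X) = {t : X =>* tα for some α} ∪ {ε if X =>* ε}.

We compute FIRST(S) using the standard algorithm.
FIRST(Q) = {c}
FIRST(S) = {c}
Therefore, FIRST(S) = {c}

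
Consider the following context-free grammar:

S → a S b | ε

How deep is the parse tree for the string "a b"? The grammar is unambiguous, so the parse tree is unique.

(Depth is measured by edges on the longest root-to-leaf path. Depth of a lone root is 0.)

2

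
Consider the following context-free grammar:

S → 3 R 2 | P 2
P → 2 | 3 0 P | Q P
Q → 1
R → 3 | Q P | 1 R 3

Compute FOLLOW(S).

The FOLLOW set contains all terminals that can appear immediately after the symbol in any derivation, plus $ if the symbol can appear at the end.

We compute FOLLOW(S) using the standard algorithm.
FOLLOW(S) starts with {$}.
FIRST(P) = {1, 2, 3}
FIRST(Q) = {1}
FIRST(R) = {1, 3}
FIRST(S) = {1, 2, 3}
FOLLOW(P) = {2, 3}
FOLLOW(Q) = {1, 2, 3}
FOLLOW(R) = {2, 3}
FOLLOW(S) = {$}
Therefore, FOLLOW(S) = {$}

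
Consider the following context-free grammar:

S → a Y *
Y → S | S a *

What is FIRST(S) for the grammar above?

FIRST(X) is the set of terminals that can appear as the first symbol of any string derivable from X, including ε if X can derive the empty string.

We compute FIRST(S) using the standard algorithm.
FIRST(S) = {a}
FIRST(Y) = {a}
Therefore, FIRST(S) = {a}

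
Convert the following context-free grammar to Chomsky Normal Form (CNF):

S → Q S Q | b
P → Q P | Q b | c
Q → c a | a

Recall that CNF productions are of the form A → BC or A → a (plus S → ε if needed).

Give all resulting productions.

S → b; TB → b; P → c; TC → c; TA → a; Q → a; S → Q X0; X0 → S Q; P → Q P; P → Q TB; Q → TC TA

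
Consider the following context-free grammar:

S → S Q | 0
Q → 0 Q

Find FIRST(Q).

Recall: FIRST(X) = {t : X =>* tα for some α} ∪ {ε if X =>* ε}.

We compute FIRST(Q) using the standard algorithm.
FIRST(Q) = {0}
FIRST(S) = {0}
Therefore, FIRST(Q) = {0}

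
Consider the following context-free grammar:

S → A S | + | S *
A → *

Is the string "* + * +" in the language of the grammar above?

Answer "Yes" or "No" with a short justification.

No - no valid derivation exists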